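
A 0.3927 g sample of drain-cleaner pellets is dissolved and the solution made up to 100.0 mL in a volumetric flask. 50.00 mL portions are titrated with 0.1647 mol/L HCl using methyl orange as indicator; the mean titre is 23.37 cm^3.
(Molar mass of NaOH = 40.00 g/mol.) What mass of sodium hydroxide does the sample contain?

NaOH + HCl → NaCl + H2O
n(HCl) per titration = 0.02337 × 0.1647 = 3.849 × 10^-3 mol
n(NaOH) in each aliquot = 3.849 × 10^-3 mol (1:1 ratio)
n(NaOH) in the whole flask = 3.849 × 10^-3 × 100.0/50.00 = 7.698 × 10^-3 mol
mass of NaOH = 7.698 × 10^-3 × 40.00 = 0.3079 g

0.3079 g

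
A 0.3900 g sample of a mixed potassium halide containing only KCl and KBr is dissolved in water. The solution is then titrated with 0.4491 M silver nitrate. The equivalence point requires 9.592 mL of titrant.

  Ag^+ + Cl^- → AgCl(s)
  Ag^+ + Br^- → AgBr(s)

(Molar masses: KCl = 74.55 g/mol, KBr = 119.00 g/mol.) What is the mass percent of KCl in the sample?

52.73 %

n(AgNO3) = 0.009592 × 0.4491 = 4.308 × 10^-3 mol
Let x = n(KCl), y = n(KBr).
Titrant: 1x + 1y = 4.308 × 10^-3;  mass: 74.55x + 119.00y = 0.3900
Solving, x = 2.759 × 10^-3 mol, y = 1.549 × 10^-3 mol
mass of KCl = 2.759 × 10^-3 × 74.55 = 0.2057 g
% KCl = 0.2057 / 0.3900 × 100 = 52.73 %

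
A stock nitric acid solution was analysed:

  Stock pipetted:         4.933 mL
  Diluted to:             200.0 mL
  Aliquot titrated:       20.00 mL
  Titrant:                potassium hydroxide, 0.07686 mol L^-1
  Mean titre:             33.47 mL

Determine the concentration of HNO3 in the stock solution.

5.215 mol/L

HNO3 + KOH → KNO3 + H2O
n(KOH) = 0.03347 × 0.07686 = 2.573 × 10^-3 mol
n(HNO3) in the aliquot = 2.573 × 10^-3 mol (1:1 ratio)
[HNO3]_dilute = 2.573 × 10^-3 / 0.02000 = 0.1286 mol/L
Dilution factor = 200.0 / 4.933 = 40.54
[HNO3]_stock = 0.1286 × 40.54 = 5.215 mol/L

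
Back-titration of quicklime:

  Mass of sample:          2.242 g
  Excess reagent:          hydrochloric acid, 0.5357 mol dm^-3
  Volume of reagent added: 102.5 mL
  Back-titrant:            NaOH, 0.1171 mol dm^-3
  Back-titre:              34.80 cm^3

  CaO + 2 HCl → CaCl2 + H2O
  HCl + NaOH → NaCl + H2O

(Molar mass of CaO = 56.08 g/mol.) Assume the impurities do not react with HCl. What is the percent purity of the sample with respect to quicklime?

63.58 %

n(HCl) added = 0.1025 × 0.5357 = 0.05491 mol
n(NaOH) used in back-titration = 0.03480 × 0.1171 = 4.075 × 10^-3 mol
n(HCl) left over = 4.075 × 10^-3 mol (1:1 ratio)
n(HCl) consumed by analyte = 0.05491 − 4.075 × 10^-3 = 0.05083 mol
From the 1:2 ratio, n(CaO) = 1/2 × 0.05083 = 0.02542 mol
mass of CaO = 0.02542 × 56.08 = 1.425 g
% CaO = 1.425 / 2.242 × 100 = 63.58 %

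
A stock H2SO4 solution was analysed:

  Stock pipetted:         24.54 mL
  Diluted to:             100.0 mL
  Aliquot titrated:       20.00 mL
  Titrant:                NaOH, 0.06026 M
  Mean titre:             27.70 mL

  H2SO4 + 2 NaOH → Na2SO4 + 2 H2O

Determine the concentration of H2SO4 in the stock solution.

n(NaOH) = 0.02770 × 0.06026 = 1.669 × 10^-3 mol
From the 1:2 ratio, n(H2SO4) in the aliquot = 1/2 × 1.669 × 10^-3 = 8.346 × 10^-4 mol
[H2SO4]_dilute = 8.346 × 10^-4 / 0.02000 = 0.04173 mol/L
Dilution factor = 100.0 / 24.54 = 4.075
[H2SO4]_stock = 0.04173 × 4.075 = 0.1700 mol/L

0.1700 M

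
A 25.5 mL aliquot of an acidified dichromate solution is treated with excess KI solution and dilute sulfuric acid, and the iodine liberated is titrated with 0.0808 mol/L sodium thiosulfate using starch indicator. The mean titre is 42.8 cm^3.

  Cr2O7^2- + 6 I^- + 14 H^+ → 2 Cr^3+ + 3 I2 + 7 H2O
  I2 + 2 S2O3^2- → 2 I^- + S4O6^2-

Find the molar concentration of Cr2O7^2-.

n(S2O3^2-) = 0.0428 × 0.0808 = 3.46 × 10^-3 mol
n(I2) = n(S2O3^2-)/2 = 1.73 × 10^-3 mol
From the 1:3 ratio, n(Cr2O7^2-) in the aliquot = 1/3 × 1.73 × 10^-3 = 5.76 × 10^-4 mol
[Cr2O7^2-] = 5.76 × 10^-4 / 0.0255 = 0.0226 mol/L

0.0226 mol/L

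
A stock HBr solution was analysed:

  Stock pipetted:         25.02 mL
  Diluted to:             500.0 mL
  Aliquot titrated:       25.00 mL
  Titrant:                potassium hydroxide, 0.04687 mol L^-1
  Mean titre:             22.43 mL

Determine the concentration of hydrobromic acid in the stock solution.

0.8404 mol/L

HBr + KOH → KBr + H2O
n(KOH) = 0.02243 × 0.04687 = 1.051 × 10^-3 mol
n(HBr) in the aliquot = 1.051 × 10^-3 mol (1:1 ratio)
[HBr]_dilute = 1.051 × 10^-3 / 0.02500 = 0.04205 mol/L
Dilution factor = 500.0 / 25.02 = 19.98
[HBr]_stock = 0.04205 × 19.98 = 0.8404 mol/L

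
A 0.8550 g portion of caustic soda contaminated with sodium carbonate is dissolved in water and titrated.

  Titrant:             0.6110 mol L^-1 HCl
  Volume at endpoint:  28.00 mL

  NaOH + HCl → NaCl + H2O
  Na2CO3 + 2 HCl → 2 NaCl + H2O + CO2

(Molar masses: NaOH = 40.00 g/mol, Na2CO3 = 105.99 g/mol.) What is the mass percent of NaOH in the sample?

18.59 %

n(HCl) = 0.02800 × 0.6110 = 0.01711 mol
Let x = n(NaOH), y = n(Na2CO3).
Titrant: 1x + 2y = 0.01711;  mass: 40.00x + 105.99y = 0.8550
Solving, x = 3.974 × 10^-3 mol, y = 6.567 × 10^-3 mol
mass of NaOH = 3.974 × 10^-3 × 40.00 = 0.1589 g
% NaOH = 0.1589 / 0.8550 × 100 = 18.59 %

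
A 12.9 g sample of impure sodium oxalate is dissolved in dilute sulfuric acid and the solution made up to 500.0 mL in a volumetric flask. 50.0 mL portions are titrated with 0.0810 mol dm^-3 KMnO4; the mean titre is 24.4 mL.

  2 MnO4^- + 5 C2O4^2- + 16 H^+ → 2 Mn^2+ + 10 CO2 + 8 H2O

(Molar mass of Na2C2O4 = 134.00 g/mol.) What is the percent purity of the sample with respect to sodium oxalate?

n(KMnO4) per titration = 0.0244 × 0.0810 = 1.98 × 10^-3 mol
From the 5:2 ratio, n(Na2C2O4) in each aliquot = 5/2 × 1.98 × 10^-3 = 4.94 × 10^-3 mol
n(Na2C2O4) in the whole flask = 4.94 × 10^-3 × 500.0/50.0 = 0.0494 mol
mass of Na2C2O4 = 0.0494 × 134.00 = 6.62 g
% Na2C2O4 = 6.62 / 12.9 × 100 = 51.3 %

51.3 %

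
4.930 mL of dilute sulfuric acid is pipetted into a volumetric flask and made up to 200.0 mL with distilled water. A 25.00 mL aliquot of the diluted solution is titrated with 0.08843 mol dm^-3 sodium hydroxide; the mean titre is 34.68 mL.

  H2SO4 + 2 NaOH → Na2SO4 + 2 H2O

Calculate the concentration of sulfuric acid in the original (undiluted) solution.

2.488 mol/L

n(NaOH) = 0.03468 × 0.08843 = 3.067 × 10^-3 mol
From the 1:2 ratio, n(H2SO4) in the aliquot = 1/2 × 3.067 × 10^-3 = 1.533 × 10^-3 mol
[H2SO4]_dilute = 1.533 × 10^-3 / 0.02500 = 0.06134 mol/L
Dilution factor = 200.0 / 4.930 = 40.57
[H2SO4]_stock = 0.06134 × 40.57 = 2.488 mol/L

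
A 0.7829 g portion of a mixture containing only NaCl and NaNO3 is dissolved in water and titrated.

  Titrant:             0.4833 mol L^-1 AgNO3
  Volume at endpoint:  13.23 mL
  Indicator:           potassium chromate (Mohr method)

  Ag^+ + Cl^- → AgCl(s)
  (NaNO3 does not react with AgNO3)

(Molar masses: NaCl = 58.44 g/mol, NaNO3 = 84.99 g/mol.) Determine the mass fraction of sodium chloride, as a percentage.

47.73 %

n(AgNO3) = 0.01323 × 0.4833 = 6.394 × 10^-3 mol
Let x = n(NaCl), y = n(NaNO3).
Titrant: 1x = 6.394 × 10^-3;  mass: 58.44x + 84.99y = 0.7829
Solving, x = 6.394 × 10^-3 mol, y = 4.815 × 10^-3 mol
mass of NaCl = 6.394 × 10^-3 × 58.44 = 0.3737 g
% NaCl = 0.3737 / 0.7829 × 100 = 47.73 %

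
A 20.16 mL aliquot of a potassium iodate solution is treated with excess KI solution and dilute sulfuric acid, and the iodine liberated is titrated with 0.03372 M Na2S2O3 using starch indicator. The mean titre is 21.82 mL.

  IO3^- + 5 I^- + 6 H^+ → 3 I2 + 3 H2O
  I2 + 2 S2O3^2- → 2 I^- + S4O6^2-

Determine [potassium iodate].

n(S2O3^2-) = 0.02182 × 0.03372 = 7.358 × 10^-4 mol
n(I2) = n(S2O3^2-)/2 = 3.679 × 10^-4 mol
From the 1:3 ratio, n(IO3^-) in the aliquot = 1/3 × 3.679 × 10^-4 = 1.226 × 10^-4 mol
[IO3^-] = 1.226 × 10^-4 / 0.02016 = 0.006083 mol/L

0.006083 M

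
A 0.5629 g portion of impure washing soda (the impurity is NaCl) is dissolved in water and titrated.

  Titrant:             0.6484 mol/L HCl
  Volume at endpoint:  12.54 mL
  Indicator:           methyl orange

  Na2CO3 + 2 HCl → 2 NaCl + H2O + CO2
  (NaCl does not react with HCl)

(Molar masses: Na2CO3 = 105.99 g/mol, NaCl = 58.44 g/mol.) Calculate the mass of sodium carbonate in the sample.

n(HCl) = 0.01254 × 0.6484 = 8.131 × 10^-3 mol
Let x = n(Na2CO3), y = n(NaCl).
Titrant: 2x = 8.131 × 10^-3;  mass: 105.99x + 58.44y = 0.5629
Solving, x = 4.065 × 10^-3 mol, y = 2.259 × 10^-3 mol
mass of Na2CO3 = 4.065 × 10^-3 × 105.99 = 0.4309 g

0.4309 g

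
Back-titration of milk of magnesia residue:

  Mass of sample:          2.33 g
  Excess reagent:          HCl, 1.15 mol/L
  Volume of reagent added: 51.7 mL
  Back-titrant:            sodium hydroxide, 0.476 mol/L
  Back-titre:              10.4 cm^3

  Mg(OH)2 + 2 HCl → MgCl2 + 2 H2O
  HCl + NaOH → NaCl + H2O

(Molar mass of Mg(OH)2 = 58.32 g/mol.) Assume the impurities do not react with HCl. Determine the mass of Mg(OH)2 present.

n(HCl) added = 0.0517 × 1.15 = 0.0595 mol
n(NaOH) used in back-titration = 0.0104 × 0.476 = 4.95 × 10^-3 mol
n(HCl) left over = 4.95 × 10^-3 mol (1:1 ratio)
n(HCl) consumed by analyte = 0.0595 − 4.95 × 10^-3 = 0.0545 mol
From the 1:2 ratio, n(Mg(OH)2) = 1/2 × 0.0545 = 0.0273 mol
mass of Mg(OH)2 = 0.0273 × 58.32 = 1.59 g

1.59 g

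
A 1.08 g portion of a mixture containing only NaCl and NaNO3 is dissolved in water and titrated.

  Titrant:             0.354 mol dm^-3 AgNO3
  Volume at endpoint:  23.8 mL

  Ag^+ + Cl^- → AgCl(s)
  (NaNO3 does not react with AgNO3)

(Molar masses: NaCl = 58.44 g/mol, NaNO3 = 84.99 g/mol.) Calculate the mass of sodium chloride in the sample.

n(AgNO3) = 0.0238 × 0.354 = 8.43 × 10^-3 mol
Let x = n(NaCl), y = n(NaNO3).
Titrant: 1x = 8.43 × 10^-3;  mass: 58.44x + 84.99y = 1.08
Solving, x = 8.43 × 10^-3 mol, y = 6.91 × 10^-3 mol
mass of NaCl = 8.43 × 10^-3 × 58.44 = 0.492 g

0.492 g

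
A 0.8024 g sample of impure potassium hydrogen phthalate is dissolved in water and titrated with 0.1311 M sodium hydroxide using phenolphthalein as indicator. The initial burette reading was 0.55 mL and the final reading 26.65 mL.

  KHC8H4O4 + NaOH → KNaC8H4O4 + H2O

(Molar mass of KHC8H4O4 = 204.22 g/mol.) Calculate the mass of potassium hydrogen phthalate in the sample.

n(NaOH) = 0.02610 L × 0.1311 mol/L = 3.422 × 10^-3 mol
n(KHC8H4O4) = 3.422 × 10^-3 mol (1:1 ratio)
mass of KHC8H4O4 = 3.422 × 10^-3 × 204.22 g/mol = 0.6988 g

0.6988 g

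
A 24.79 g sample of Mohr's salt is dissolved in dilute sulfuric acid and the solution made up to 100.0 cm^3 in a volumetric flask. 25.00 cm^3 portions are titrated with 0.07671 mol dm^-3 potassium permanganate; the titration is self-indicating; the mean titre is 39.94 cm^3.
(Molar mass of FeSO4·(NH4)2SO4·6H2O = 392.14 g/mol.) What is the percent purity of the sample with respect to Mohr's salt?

MnO4^- + 5 Fe^2+ + 8 H^+ → Mn^2+ + 5 Fe^3+ + 4 H2O
n(KMnO4) per titration = 0.03994 × 0.07671 = 3.064 × 10^-3 mol
From the 5:1 ratio, n(FeSO4·(NH4)2SO4·6H2O) in each aliquot = 5/1 × 3.064 × 10^-3 = 0.01532 mol
n(FeSO4·(NH4)2SO4·6H2O) in the whole flask = 0.01532 × 100.0/25.00 = 0.06128 mol
mass of FeSO4·(NH4)2SO4·6H2O = 0.06128 × 392.14 = 24.03 g
% FeSO4·(NH4)2SO4·6H2O = 24.03 / 24.79 × 100 = 96.93 %

96.93 %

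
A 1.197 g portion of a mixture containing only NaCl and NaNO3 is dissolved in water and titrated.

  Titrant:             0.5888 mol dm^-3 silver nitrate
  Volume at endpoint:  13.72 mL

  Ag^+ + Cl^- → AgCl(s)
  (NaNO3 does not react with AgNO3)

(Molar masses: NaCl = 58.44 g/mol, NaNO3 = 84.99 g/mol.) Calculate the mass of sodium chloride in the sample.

0.4721 g

n(AgNO3) = 0.01372 × 0.5888 = 8.078 × 10^-3 mol
Let x = n(NaCl), y = n(NaNO3).
Titrant: 1x = 8.078 × 10^-3;  mass: 58.44x + 84.99y = 1.197
Solving, x = 8.078 × 10^-3 mol, y = 8.529 × 10^-3 mol
mass of NaCl = 8.078 × 10^-3 × 58.44 = 0.4721 g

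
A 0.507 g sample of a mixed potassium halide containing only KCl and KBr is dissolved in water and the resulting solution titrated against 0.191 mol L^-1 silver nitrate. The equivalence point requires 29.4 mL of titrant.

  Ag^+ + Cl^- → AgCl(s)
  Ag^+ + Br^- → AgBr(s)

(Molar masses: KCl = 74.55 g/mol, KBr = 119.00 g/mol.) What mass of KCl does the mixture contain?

0.270 g

n(AgNO3) = 0.0294 × 0.191 = 5.62 × 10^-3 mol
Let x = n(KCl), y = n(KBr).
Titrant: 1x + 1y = 5.62 × 10^-3;  mass: 74.55x + 119.00y = 0.507
Solving, x = 3.63 × 10^-3 mol, y = 1.99 × 10^-3 mol
mass of KCl = 3.63 × 10^-3 × 74.55 = 0.270 g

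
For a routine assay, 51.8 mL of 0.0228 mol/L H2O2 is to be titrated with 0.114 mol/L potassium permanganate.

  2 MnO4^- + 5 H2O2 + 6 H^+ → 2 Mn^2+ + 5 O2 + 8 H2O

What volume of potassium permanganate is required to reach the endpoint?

4.14 mL

n(H2O2) = 0.0518 L × 0.0228 mol/L = 1.18 × 10^-3 mol
From the 2:5 stoichiometry, n(KMnO4) = 2/5 × 1.18 × 10^-3 = 4.72 × 10^-4 mol
V(KMnO4) = 4.72 × 10^-4 mol / 0.114 mol/L = 0.00414 L = 4.14 mL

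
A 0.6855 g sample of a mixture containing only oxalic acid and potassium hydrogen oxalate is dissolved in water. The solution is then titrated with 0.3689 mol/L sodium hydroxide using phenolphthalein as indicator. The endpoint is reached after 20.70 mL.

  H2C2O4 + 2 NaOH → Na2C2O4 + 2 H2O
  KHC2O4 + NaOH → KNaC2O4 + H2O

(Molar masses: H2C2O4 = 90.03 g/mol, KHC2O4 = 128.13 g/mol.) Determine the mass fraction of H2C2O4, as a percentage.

23.14 %

n(NaOH) = 0.02070 × 0.3689 = 7.636 × 10^-3 mol
Let x = n(H2C2O4), y = n(KHC2O4).
Titrant: 2x + 1y = 7.636 × 10^-3;  mass: 90.03x + 128.13y = 0.6855
Solving, x = 1.762 × 10^-3 mol, y = 4.112 × 10^-3 mol
mass of H2C2O4 = 1.762 × 10^-3 × 90.03 = 0.1587 g
% H2C2O4 = 0.1587 / 0.6855 × 100 = 23.14 %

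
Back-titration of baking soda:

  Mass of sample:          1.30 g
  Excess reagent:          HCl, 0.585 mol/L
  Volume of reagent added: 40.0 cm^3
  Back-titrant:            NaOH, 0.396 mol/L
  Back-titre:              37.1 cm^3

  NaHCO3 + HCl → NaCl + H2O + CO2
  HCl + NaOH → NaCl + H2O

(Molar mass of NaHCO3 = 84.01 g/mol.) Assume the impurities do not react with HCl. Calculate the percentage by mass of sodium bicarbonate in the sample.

n(HCl) added = 0.0400 × 0.585 = 0.0234 mol
n(NaOH) used in back-titration = 0.0371 × 0.396 = 0.0147 mol
n(HCl) left over = 0.0147 mol (1:1 ratio)
n(HCl) consumed by analyte = 0.0234 − 0.0147 = 8.71 × 10^-3 mol
n(NaHCO3) = 8.71 × 10^-3 mol (1:1 ratio)
mass of NaHCO3 = 8.71 × 10^-3 × 84.01 = 0.732 g
% NaHCO3 = 0.732 / 1.30 × 100 = 56.3 %

56.3 %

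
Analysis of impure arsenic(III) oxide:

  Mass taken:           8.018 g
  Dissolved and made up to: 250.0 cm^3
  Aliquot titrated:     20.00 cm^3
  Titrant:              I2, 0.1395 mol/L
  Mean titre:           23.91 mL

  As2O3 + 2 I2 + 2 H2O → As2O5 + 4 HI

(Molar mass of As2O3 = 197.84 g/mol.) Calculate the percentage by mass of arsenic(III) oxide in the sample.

51.44 %

n(I2) per titration = 0.02391 × 0.1395 = 3.335 × 10^-3 mol
From the 1:2 ratio, n(As2O3) in each aliquot = 1/2 × 3.335 × 10^-3 = 1.668 × 10^-3 mol
n(As2O3) in the whole flask = 1.668 × 10^-3 × 250.0/20.00 = 0.02085 mol
mass of As2O3 = 0.02085 × 197.84 = 4.124 g
% As2O3 = 4.124 / 8.018 × 100 = 51.44 %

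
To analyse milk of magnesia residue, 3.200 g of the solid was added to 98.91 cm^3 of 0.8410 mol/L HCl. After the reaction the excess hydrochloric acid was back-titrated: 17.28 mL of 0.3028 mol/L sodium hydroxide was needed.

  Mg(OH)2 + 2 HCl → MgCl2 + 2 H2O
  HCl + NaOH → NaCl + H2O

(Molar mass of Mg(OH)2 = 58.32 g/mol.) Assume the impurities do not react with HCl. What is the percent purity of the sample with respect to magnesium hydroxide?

71.03 %

n(HCl) added = 0.09891 × 0.8410 = 0.08318 mol
n(NaOH) used in back-titration = 0.01728 × 0.3028 = 5.232 × 10^-3 mol
n(HCl) left over = 5.232 × 10^-3 mol (1:1 ratio)
n(HCl) consumed by analyte = 0.08318 − 5.232 × 10^-3 = 0.07795 mol
From the 1:2 ratio, n(Mg(OH)2) = 1/2 × 0.07795 = 0.03898 mol
mass of Mg(OH)2 = 0.03898 × 58.32 = 2.273 g
% Mg(OH)2 = 2.273 / 3.200 × 100 = 71.03 %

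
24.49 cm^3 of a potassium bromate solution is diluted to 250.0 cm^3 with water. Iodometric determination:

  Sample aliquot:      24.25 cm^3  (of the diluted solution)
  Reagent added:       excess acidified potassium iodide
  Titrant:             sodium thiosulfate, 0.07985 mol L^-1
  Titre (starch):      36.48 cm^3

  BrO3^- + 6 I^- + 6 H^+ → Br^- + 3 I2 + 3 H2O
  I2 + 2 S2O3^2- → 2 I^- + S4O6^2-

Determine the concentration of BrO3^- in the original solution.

n(S2O3^2-) = 0.03648 × 0.07985 = 2.913 × 10^-3 mol
n(I2) = n(S2O3^2-)/2 = 1.456 × 10^-3 mol
From the 1:3 ratio, n(BrO3^-) in the aliquot = 1/3 × 1.456 × 10^-3 = 4.855 × 10^-4 mol
[BrO3^-]_dilute = 4.855 × 10^-4 / 0.02425 = 0.02002 mol/L
[BrO3^-]_original = 0.02002 × 250.0/24.49 = 0.2044 mol/L

0.2044 mol/L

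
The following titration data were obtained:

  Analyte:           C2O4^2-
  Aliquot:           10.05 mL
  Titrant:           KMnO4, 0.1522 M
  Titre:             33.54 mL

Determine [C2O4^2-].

1.270 M

2 MnO4^- + 5 C2O4^2- + 16 H^+ → 2 Mn^2+ + 10 CO2 + 8 H2O
n(KMnO4) = 0.03354 L × 0.1522 mol/L = 5.105 × 10^-3 mol
From the 5:2 mole ratio, n(C2O4^2-) = 5/2 × 5.105 × 10^-3 = 0.01276 mol
[C2O4^2-] = 0.01276 mol / 0.01005 L = 1.270 mol/L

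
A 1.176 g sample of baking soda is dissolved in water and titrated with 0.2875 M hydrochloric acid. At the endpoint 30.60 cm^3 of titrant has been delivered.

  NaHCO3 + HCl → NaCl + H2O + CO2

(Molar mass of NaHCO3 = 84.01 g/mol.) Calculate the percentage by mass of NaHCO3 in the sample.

62.85 %

n(HCl) = 0.03060 L × 0.2875 mol/L = 8.797 × 10^-3 mol
n(NaHCO3) = 8.797 × 10^-3 mol (1:1 ratio)
mass of NaHCO3 = 8.797 × 10^-3 × 84.01 g/mol = 0.7391 g
% NaHCO3 = 0.7391 / 1.176 × 100 = 62.85 %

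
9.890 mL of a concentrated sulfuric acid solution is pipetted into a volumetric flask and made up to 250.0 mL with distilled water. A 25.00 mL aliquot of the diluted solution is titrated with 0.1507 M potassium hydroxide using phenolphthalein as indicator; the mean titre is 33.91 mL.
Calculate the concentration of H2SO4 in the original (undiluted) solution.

2.584 M

H2SO4 + 2 KOH → K2SO4 + 2 H2O
n(KOH) = 0.03391 × 0.1507 = 5.110 × 10^-3 mol
From the 1:2 ratio, n(H2SO4) in the aliquot = 1/2 × 5.110 × 10^-3 = 2.555 × 10^-3 mol
[H2SO4]_dilute = 2.555 × 10^-3 / 0.02500 = 0.1022 mol/L
Dilution factor = 250.0 / 9.890 = 25.28
[H2SO4]_stock = 0.1022 × 25.28 = 2.584 mol/L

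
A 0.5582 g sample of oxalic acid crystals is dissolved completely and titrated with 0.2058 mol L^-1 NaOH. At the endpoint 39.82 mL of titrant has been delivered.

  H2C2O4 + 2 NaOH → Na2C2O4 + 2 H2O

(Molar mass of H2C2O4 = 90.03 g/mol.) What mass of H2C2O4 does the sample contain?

n(NaOH) = 0.03982 L × 0.2058 mol/L = 8.195 × 10^-3 mol
From the 1:2 ratio, n(H2C2O4) = 1/2 × 8.195 × 10^-3 = 4.097 × 10^-3 mol
mass of H2C2O4 = 4.097 × 10^-3 × 90.03 g/mol = 0.3689 g

0.3689 g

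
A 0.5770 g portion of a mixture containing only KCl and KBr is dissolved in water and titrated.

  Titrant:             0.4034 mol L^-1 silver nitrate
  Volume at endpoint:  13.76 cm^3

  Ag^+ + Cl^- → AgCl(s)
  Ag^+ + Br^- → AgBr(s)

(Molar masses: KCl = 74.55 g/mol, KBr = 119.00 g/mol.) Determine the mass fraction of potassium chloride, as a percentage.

24.28 %

n(AgNO3) = 0.01376 × 0.4034 = 5.551 × 10^-3 mol
Let x = n(KCl), y = n(KBr).
Titrant: 1x + 1y = 5.551 × 10^-3;  mass: 74.55x + 119.00y = 0.5770
Solving, x = 1.879 × 10^-3 mol, y = 3.671 × 10^-3 mol
mass of KCl = 1.879 × 10^-3 × 74.55 = 0.1401 g
% KCl = 0.1401 / 0.5770 × 100 = 24.28 %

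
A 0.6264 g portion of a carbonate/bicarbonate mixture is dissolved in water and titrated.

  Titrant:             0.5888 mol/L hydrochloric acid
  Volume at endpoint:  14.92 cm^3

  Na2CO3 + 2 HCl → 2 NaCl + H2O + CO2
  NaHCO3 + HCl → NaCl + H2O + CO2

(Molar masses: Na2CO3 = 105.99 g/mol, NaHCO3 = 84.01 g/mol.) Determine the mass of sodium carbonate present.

n(HCl) = 0.01492 × 0.5888 = 8.785 × 10^-3 mol
Let x = n(Na2CO3), y = n(NaHCO3).
Titrant: 2x + 1y = 8.785 × 10^-3;  mass: 105.99x + 84.01y = 0.6264
Solving, x = 1.799 × 10^-3 mol, y = 5.186 × 10^-3 mol
mass of Na2CO3 = 1.799 × 10^-3 × 105.99 = 0.1907 g

0.1907 g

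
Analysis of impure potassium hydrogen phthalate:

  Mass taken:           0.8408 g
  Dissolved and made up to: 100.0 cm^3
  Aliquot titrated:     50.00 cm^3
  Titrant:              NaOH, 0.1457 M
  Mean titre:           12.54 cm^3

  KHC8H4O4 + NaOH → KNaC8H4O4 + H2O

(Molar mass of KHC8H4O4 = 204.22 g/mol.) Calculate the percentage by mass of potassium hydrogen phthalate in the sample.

n(NaOH) per titration = 0.01254 × 0.1457 = 1.827 × 10^-3 mol
n(KHC8H4O4) in each aliquot = 1.827 × 10^-3 mol (1:1 ratio)
n(KHC8H4O4) in the whole flask = 1.827 × 10^-3 × 100.0/50.00 = 3.654 × 10^-3 mol
mass of KHC8H4O4 = 3.654 × 10^-3 × 204.22 = 0.7463 g
% KHC8H4O4 = 0.7463 / 0.8408 × 100 = 88.75 %

88.75 %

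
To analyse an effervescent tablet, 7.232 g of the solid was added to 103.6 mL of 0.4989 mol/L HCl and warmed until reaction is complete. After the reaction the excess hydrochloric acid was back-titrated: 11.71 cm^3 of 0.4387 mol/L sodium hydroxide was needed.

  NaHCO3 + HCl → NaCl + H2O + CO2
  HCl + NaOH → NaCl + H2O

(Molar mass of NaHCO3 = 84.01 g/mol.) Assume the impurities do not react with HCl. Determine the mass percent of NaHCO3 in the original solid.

54.07 %

n(HCl) added = 0.1036 × 0.4989 = 0.05169 mol
n(NaOH) used in back-titration = 0.01171 × 0.4387 = 5.137 × 10^-3 mol
n(HCl) left over = 5.137 × 10^-3 mol (1:1 ratio)
n(HCl) consumed by analyte = 0.05169 − 5.137 × 10^-3 = 0.04655 mol
n(NaHCO3) = 0.04655 mol (1:1 ratio)
mass of NaHCO3 = 0.04655 × 84.01 = 3.911 g
% NaHCO3 = 3.911 / 7.232 × 100 = 54.07 %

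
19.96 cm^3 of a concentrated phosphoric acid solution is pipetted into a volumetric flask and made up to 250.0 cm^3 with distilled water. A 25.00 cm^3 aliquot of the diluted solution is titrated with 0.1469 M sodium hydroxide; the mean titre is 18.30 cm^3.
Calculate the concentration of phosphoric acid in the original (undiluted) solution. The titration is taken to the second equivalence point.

0.6734 M

H3PO4 + 2 NaOH → Na2HPO4 + 2 H2O
n(NaOH) = 0.01830 × 0.1469 = 2.688 × 10^-3 mol
From the 1:2 ratio, n(H3PO4) in the aliquot = 1/2 × 2.688 × 10^-3 = 1.344 × 10^-3 mol
[H3PO4]_dilute = 1.344 × 10^-3 / 0.02500 = 0.05377 mol/L
Dilution factor = 250.0 / 19.96 = 12.53
[H3PO4]_stock = 0.05377 × 12.53 = 0.6734 mol/L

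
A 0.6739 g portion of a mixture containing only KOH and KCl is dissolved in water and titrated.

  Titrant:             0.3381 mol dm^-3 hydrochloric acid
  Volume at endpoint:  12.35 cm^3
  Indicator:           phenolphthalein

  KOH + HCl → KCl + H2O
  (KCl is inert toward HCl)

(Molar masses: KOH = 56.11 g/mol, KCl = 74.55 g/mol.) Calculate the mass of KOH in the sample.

0.2343 g

n(HCl) = 0.01235 × 0.3381 = 4.176 × 10^-3 mol
Let x = n(KOH), y = n(KCl).
Titrant: 1x = 4.176 × 10^-3;  mass: 56.11x + 74.55y = 0.6739
Solving, x = 4.176 × 10^-3 mol, y = 5.897 × 10^-3 mol
mass of KOH = 4.176 × 10^-3 × 56.11 = 0.2343 g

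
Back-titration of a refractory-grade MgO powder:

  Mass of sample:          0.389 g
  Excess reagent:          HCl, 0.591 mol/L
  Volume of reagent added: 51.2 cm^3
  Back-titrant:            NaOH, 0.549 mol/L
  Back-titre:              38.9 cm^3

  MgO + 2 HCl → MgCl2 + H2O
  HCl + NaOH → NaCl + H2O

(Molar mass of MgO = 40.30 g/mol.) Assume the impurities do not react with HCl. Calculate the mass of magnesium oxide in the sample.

0.179 g

n(HCl) added = 0.0512 × 0.591 = 0.0303 mol
n(NaOH) used in back-titration = 0.0389 × 0.549 = 0.0214 mol
n(HCl) left over = 0.0214 mol (1:1 ratio)
n(HCl) consumed by analyte = 0.0303 − 0.0214 = 8.90 × 10^-3 mol
From the 1:2 ratio, n(MgO) = 1/2 × 8.90 × 10^-3 = 4.45 × 10^-3 mol
mass of MgO = 4.45 × 10^-3 × 40.30 = 0.179 g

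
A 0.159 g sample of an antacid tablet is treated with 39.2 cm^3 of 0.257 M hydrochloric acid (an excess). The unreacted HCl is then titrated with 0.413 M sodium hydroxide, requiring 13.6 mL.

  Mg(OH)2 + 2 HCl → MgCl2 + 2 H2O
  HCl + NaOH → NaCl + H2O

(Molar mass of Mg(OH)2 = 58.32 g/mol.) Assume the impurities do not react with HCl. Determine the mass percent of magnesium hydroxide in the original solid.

81.8 %

n(HCl) added = 0.0392 × 0.257 = 0.0101 mol
n(NaOH) used in back-titration = 0.0136 × 0.413 = 5.62 × 10^-3 mol
n(HCl) left over = 5.62 × 10^-3 mol (1:1 ratio)
n(HCl) consumed by analyte = 0.0101 − 5.62 × 10^-3 = 4.46 × 10^-3 mol
From the 1:2 ratio, n(Mg(OH)2) = 1/2 × 4.46 × 10^-3 = 2.23 × 10^-3 mol
mass of Mg(OH)2 = 2.23 × 10^-3 × 58.32 = 0.130 g
% Mg(OH)2 = 0.130 / 0.159 × 100 = 81.8 %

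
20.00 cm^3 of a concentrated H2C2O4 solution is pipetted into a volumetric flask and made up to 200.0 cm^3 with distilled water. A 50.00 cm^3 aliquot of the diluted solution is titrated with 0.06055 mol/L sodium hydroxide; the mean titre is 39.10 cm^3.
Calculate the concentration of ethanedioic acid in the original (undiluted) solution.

H2C2O4 + 2 NaOH → Na2C2O4 + 2 H2O
n(NaOH) = 0.03910 × 0.06055 = 2.368 × 10^-3 mol
From the 1:2 ratio, n(H2C2O4) in the aliquot = 1/2 × 2.368 × 10^-3 = 1.184 × 10^-3 mol
[H2C2O4]_dilute = 1.184 × 10^-3 / 0.05000 = 0.02368 mol/L
Dilution factor = 200.0 / 20.00 = 10.00
[H2C2O4]_stock = 0.02368 × 10.00 = 0.2368 mol/L

0.2368 mol/L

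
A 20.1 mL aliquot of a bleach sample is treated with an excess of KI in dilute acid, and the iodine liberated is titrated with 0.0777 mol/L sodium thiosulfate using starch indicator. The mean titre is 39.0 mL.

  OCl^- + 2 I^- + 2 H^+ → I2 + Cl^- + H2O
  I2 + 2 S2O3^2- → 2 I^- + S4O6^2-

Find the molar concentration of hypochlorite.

0.0754 mol/L

n(S2O3^2-) = 0.0390 × 0.0777 = 3.03 × 10^-3 mol
n(I2) = n(S2O3^2-)/2 = 1.52 × 10^-3 mol
n(OCl^-) in the aliquot = 1.52 × 10^-3 mol (1:1 ratio)
[OCl^-] = 1.52 × 10^-3 / 0.0201 = 0.0754 mol/L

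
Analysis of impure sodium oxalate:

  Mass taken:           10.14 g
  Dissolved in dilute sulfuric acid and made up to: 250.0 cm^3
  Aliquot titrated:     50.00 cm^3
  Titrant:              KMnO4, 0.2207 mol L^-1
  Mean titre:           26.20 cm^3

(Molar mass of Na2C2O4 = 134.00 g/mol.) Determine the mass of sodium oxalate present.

2 MnO4^- + 5 C2O4^2- + 16 H^+ → 2 Mn^2+ + 10 CO2 + 8 H2O
n(KMnO4) per titration = 0.02620 × 0.2207 = 5.782 × 10^-3 mol
From the 5:2 ratio, n(Na2C2O4) in each aliquot = 5/2 × 5.782 × 10^-3 = 0.01446 mol
n(Na2C2O4) in the whole flask = 0.01446 × 250.0/50.00 = 0.07228 mol
mass of Na2C2O4 = 0.07228 × 134.00 = 9.685 g

9.685 g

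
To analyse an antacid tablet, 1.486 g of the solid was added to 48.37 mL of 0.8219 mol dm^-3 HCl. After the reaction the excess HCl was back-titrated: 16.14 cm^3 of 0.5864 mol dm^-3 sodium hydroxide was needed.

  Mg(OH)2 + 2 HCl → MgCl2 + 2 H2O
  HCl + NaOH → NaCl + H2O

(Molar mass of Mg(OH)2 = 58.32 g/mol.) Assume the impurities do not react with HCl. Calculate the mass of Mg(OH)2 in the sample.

n(HCl) added = 0.04837 × 0.8219 = 0.03976 mol
n(NaOH) used in back-titration = 0.01614 × 0.5864 = 9.464 × 10^-3 mol
n(HCl) left over = 9.464 × 10^-3 mol (1:1 ratio)
n(HCl) consumed by analyte = 0.03976 − 9.464 × 10^-3 = 0.03029 mol
From the 1:2 ratio, n(Mg(OH)2) = 1/2 × 0.03029 = 0.01515 mol
mass of Mg(OH)2 = 0.01515 × 58.32 = 0.8833 g

0.8833 g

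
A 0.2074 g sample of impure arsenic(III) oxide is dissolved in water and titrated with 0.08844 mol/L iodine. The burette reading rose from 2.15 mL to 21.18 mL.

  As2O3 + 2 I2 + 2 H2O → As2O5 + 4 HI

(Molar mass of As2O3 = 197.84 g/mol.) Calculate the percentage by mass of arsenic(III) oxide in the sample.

80.27 %

n(I2) = 0.01903 L × 0.08844 mol/L = 1.683 × 10^-3 mol
From the 1:2 ratio, n(As2O3) = 1/2 × 1.683 × 10^-3 = 8.415 × 10^-4 mol
mass of As2O3 = 8.415 × 10^-4 × 197.84 g/mol = 0.1665 g
% As2O3 = 0.1665 / 0.2074 × 100 = 80.27 %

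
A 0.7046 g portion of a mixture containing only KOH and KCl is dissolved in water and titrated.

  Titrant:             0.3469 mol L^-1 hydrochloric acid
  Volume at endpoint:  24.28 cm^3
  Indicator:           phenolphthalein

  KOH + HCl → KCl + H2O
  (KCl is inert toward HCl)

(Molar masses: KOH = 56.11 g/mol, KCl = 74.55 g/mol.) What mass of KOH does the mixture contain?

n(HCl) = 0.02428 × 0.3469 = 8.423 × 10^-3 mol
Let x = n(KOH), y = n(KCl).
Titrant: 1x = 8.423 × 10^-3;  mass: 56.11x + 74.55y = 0.7046
Solving, x = 8.423 × 10^-3 mol, y = 3.112 × 10^-3 mol
mass of KOH = 8.423 × 10^-3 × 56.11 = 0.4726 g

0.4726 g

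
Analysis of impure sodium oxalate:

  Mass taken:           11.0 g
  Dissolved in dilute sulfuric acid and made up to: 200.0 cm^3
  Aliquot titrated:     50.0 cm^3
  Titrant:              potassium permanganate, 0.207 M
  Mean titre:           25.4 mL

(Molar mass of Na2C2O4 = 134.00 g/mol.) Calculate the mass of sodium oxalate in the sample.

7.05 g

2 MnO4^- + 5 C2O4^2- + 16 H^+ → 2 Mn^2+ + 10 CO2 + 8 H2O
n(KMnO4) per titration = 0.0254 × 0.207 = 5.26 × 10^-3 mol
From the 5:2 ratio, n(Na2C2O4) in each aliquot = 5/2 × 5.26 × 10^-3 = 0.0131 mol
n(Na2C2O4) in the whole flask = 0.0131 × 200.0/50.0 = 0.0526 mol
mass of Na2C2O4 = 0.0526 × 134.00 = 7.05 g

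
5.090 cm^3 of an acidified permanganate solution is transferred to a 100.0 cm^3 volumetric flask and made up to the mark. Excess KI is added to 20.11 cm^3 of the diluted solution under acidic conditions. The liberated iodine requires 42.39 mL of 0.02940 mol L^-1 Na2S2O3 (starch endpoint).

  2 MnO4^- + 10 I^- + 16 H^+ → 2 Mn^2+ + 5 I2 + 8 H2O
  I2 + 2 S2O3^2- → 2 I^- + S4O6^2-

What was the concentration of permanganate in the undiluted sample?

n(S2O3^2-) = 0.04239 × 0.02940 = 1.246 × 10^-3 mol
n(I2) = n(S2O3^2-)/2 = 6.231 × 10^-4 mol
From the 2:5 ratio, n(MnO4^-) in the aliquot = 2/5 × 6.231 × 10^-4 = 2.493 × 10^-4 mol
[MnO4^-]_dilute = 2.493 × 10^-4 / 0.02011 = 0.01239 mol/L
[MnO4^-]_original = 0.01239 × 100.0/5.090 = 0.2435 mol/L

0.2435 mol/L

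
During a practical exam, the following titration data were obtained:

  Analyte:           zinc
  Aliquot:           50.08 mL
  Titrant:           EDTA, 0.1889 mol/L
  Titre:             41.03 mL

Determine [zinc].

Zn^2+ + EDTA^4- → [Zn(EDTA)]^2-
n(EDTA) = 0.04103 L × 0.1889 mol/L = 7.751 × 10^-3 mol
n(Zn2+) = 7.751 × 10^-3 mol (1:1 mole ratio)
[Zn2+] = 7.751 × 10^-3 mol / 0.05008 L = 0.1548 mol/L

0.1548 mol/L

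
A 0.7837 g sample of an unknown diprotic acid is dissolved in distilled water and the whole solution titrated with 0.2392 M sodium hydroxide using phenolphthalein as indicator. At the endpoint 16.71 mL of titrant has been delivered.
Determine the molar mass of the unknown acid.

392.1 g/mol

n(NaOH) = 0.01671 L × 0.2392 mol/L = 3.997 × 10^-3 mol
From the 1:2 ratio, n(H2A) = 1/2 × 3.997 × 10^-3 = 1.999 × 10^-3 mol
M = m / n = 0.7837 g / 1.999 × 10^-3 mol = 392.1 g/mol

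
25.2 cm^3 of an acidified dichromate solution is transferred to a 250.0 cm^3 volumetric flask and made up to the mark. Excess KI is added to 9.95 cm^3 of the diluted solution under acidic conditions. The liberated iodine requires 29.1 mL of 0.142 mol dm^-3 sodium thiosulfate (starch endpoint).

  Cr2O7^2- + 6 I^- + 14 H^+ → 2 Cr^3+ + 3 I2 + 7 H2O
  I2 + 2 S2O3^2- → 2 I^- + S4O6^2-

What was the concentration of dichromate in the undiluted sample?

n(S2O3^2-) = 0.0291 × 0.142 = 4.13 × 10^-3 mol
n(I2) = n(S2O3^2-)/2 = 2.07 × 10^-3 mol
From the 1:3 ratio, n(Cr2O7^2-) in the aliquot = 1/3 × 2.07 × 10^-3 = 6.89 × 10^-4 mol
[Cr2O7^2-]_dilute = 6.89 × 10^-4 / 0.00995 = 0.0692 mol/L
[Cr2O7^2-]_original = 0.0692 × 250.0/25.2 = 0.687 mol/L

0.687 mol/L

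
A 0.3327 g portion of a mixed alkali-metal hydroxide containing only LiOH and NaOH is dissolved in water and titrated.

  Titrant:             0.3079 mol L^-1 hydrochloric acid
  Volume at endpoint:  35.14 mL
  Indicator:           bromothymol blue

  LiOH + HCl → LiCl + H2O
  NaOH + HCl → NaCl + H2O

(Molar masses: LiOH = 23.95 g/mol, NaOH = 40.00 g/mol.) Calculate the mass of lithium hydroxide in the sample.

n(HCl) = 0.03514 × 0.3079 = 0.01082 mol
Let x = n(LiOH), y = n(NaOH).
Titrant: 1x + 1y = 0.01082;  mass: 23.95x + 40.00y = 0.3327
Solving, x = 6.236 × 10^-3 mol, y = 4.584 × 10^-3 mol
mass of LiOH = 6.236 × 10^-3 × 23.95 = 0.1493 g

0.1493 g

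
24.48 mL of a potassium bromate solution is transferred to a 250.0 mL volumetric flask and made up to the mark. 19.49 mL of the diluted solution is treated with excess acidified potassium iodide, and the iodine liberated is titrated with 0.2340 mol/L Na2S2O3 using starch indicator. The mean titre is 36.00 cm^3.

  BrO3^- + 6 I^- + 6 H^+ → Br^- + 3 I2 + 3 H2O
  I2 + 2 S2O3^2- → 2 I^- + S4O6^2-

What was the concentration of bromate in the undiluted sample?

n(S2O3^2-) = 0.03600 × 0.2340 = 8.424 × 10^-3 mol
n(I2) = n(S2O3^2-)/2 = 4.212 × 10^-3 mol
From the 1:3 ratio, n(BrO3^-) in the aliquot = 1/3 × 4.212 × 10^-3 = 1.404 × 10^-3 mol
[BrO3^-]_dilute = 1.404 × 10^-3 / 0.01949 = 0.07204 mol/L
[BrO3^-]_original = 0.07204 × 250.0/24.48 = 0.7357 mol/L

0.7357 mol/L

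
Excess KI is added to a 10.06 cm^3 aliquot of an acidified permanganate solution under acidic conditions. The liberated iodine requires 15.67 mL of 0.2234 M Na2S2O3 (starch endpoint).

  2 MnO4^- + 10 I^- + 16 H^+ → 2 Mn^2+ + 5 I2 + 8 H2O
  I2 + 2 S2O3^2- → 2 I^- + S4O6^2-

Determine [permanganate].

n(S2O3^2-) = 0.01567 × 0.2234 = 3.501 × 10^-3 mol
n(I2) = n(S2O3^2-)/2 = 1.750 × 10^-3 mol
From the 2:5 ratio, n(MnO4^-) in the aliquot = 2/5 × 1.750 × 10^-3 = 7.001 × 10^-4 mol
[MnO4^-] = 7.001 × 10^-4 / 0.01006 = 0.06960 mol/L

0.06960 M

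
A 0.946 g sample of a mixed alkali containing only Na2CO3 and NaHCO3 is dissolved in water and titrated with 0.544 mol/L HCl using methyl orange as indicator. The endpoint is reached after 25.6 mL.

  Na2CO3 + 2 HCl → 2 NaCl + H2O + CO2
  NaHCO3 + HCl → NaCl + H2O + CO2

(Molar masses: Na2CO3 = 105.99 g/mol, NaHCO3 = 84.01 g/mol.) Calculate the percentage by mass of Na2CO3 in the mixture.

40.5 %

n(HCl) = 0.0256 × 0.544 = 0.0139 mol
Let x = n(Na2CO3), y = n(NaHCO3).
Titrant: 2x + 1y = 0.0139;  mass: 105.99x + 84.01y = 0.946
Solving, x = 3.61 × 10^-3 mol, y = 6.71 × 10^-3 mol
mass of Na2CO3 = 3.61 × 10^-3 × 105.99 = 0.383 g
% Na2CO3 = 0.383 / 0.946 × 100 = 40.5 %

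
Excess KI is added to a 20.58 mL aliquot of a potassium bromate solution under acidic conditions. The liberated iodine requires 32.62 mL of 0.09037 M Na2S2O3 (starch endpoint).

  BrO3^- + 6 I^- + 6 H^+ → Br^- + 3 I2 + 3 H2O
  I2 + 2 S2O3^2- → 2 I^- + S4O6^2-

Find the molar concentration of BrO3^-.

n(S2O3^2-) = 0.03262 × 0.09037 = 2.948 × 10^-3 mol
n(I2) = n(S2O3^2-)/2 = 1.474 × 10^-3 mol
From the 1:3 ratio, n(BrO3^-) in the aliquot = 1/3 × 1.474 × 10^-3 = 4.913 × 10^-4 mol
[BrO3^-] = 4.913 × 10^-4 / 0.02058 = 0.02387 mol/L

0.02387 M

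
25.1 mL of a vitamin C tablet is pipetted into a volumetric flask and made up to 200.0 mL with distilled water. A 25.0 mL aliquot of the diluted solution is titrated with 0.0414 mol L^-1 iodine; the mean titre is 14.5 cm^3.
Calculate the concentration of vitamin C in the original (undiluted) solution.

0.191 mol/L

C6H8O6 + I2 → C6H6O6 + 2 HI
n(I2) = 0.0145 × 0.0414 = 6.00 × 10^-4 mol
n(C6H8O6) in the aliquot = 6.00 × 10^-4 mol (1:1 ratio)
[C6H8O6]_dilute = 6.00 × 10^-4 / 0.0250 = 0.0240 mol/L
Dilution factor = 200.0 / 25.1 = 7.968
[C6H8O6]_stock = 0.0240 × 7.968 = 0.191 mol/L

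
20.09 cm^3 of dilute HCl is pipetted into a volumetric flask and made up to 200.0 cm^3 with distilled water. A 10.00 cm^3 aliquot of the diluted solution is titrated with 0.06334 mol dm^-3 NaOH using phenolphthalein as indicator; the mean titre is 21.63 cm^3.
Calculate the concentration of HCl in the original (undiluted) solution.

1.364 mol/L

HCl + NaOH → NaCl + H2O
n(NaOH) = 0.02163 × 0.06334 = 1.370 × 10^-3 mol
n(HCl) in the aliquot = 1.370 × 10^-3 mol (1:1 ratio)
[HCl]_dilute = 1.370 × 10^-3 / 0.01000 = 0.1370 mol/L
Dilution factor = 200.0 / 20.09 = 9.955
[HCl]_stock = 0.1370 × 9.955 = 1.364 mol/L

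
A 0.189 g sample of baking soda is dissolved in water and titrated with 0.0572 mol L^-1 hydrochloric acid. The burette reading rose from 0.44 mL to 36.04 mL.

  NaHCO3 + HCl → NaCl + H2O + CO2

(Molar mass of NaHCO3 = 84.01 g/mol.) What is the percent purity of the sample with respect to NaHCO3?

90.5 %

n(HCl) = 0.0356 L × 0.0572 mol/L = 2.04 × 10^-3 mol
n(NaHCO3) = 2.04 × 10^-3 mol (1:1 ratio)
mass of NaHCO3 = 2.04 × 10^-3 × 84.01 g/mol = 0.171 g
% NaHCO3 = 0.171 / 0.189 × 100 = 90.5 %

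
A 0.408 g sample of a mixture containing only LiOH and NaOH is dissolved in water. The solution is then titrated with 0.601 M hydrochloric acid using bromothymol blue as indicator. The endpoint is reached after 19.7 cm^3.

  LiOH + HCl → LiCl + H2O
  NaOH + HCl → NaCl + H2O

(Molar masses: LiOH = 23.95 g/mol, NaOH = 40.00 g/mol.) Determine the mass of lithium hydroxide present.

n(HCl) = 0.0197 × 0.601 = 0.0118 mol
Let x = n(LiOH), y = n(NaOH).
Titrant: 1x + 1y = 0.0118;  mass: 23.95x + 40.00y = 0.408
Solving, x = 4.09 × 10^-3 mol, y = 7.75 × 10^-3 mol
mass of LiOH = 4.09 × 10^-3 × 23.95 = 0.0979 g

0.0979 g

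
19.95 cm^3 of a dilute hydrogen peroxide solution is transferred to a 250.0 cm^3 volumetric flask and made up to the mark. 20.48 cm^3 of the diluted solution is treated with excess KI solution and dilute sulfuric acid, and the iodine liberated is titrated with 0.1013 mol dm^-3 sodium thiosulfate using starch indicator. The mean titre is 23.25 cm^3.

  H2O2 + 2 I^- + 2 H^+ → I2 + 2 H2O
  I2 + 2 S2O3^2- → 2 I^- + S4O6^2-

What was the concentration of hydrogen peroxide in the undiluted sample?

n(S2O3^2-) = 0.02325 × 0.1013 = 2.355 × 10^-3 mol
n(I2) = n(S2O3^2-)/2 = 1.178 × 10^-3 mol
n(H2O2) in the aliquot = 1.178 × 10^-3 mol (1:1 ratio)
[H2O2]_dilute = 1.178 × 10^-3 / 0.02048 = 0.05750 mol/L
[H2O2]_original = 0.05750 × 250.0/19.95 = 0.7206 mol/L

0.7206 mol/L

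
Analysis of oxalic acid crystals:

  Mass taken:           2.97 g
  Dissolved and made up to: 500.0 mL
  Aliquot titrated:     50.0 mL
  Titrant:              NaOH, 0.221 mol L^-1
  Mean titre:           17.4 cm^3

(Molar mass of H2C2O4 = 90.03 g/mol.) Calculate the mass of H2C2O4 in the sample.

H2C2O4 + 2 NaOH → Na2C2O4 + 2 H2O
n(NaOH) per titration = 0.0174 × 0.221 = 3.85 × 10^-3 mol
From the 1:2 ratio, n(H2C2O4) in each aliquot = 1/2 × 3.85 × 10^-3 = 1.92 × 10^-3 mol
n(H2C2O4) in the whole flask = 1.92 × 10^-3 × 500.0/50.0 = 0.0192 mol
mass of H2C2O4 = 0.0192 × 90.03 = 1.73 g

1.73 g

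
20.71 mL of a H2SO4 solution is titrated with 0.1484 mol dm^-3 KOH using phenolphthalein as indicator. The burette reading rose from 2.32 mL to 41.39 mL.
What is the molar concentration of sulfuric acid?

0.1400 mol/L

H2SO4 + 2 KOH → K2SO4 + 2 H2O
n(KOH) = 0.03907 L × 0.1484 mol/L = 5.798 × 10^-3 mol
From the 1:2 mole ratio, n(H2SO4) = 1/2 × 5.798 × 10^-3 = 2.899 × 10^-3 mol
[H2SO4] = 2.899 × 10^-3 mol / 0.02071 L = 0.1400 mol/L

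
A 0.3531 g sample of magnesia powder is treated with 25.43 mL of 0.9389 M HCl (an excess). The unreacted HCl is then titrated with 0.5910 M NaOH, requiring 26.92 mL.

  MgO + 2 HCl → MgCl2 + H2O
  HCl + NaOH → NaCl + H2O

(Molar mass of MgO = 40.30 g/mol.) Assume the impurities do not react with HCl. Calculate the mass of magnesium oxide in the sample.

0.1605 g

n(HCl) added = 0.02543 × 0.9389 = 0.02388 mol
n(NaOH) used in back-titration = 0.02692 × 0.5910 = 0.01591 mol
n(HCl) left over = 0.01591 mol (1:1 ratio)
n(HCl) consumed by analyte = 0.02388 − 0.01591 = 7.967 × 10^-3 mol
From the 1:2 ratio, n(MgO) = 1/2 × 7.967 × 10^-3 = 3.983 × 10^-3 mol
mass of MgO = 3.983 × 10^-3 × 40.30 = 0.1605 g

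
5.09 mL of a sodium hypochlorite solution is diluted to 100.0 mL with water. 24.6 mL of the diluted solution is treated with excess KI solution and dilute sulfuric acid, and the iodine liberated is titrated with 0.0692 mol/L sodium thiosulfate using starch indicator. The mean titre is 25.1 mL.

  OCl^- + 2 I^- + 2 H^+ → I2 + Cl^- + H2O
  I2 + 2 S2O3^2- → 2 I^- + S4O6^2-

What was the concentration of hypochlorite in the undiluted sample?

0.694 mol/L

n(S2O3^2-) = 0.0251 × 0.0692 = 1.74 × 10^-3 mol
n(I2) = n(S2O3^2-)/2 = 8.68 × 10^-4 mol
n(OCl^-) in the aliquot = 8.68 × 10^-4 mol (1:1 ratio)
[OCl^-]_dilute = 8.68 × 10^-4 / 0.0246 = 0.0353 mol/L
[OCl^-]_original = 0.0353 × 100.0/5.09 = 0.694 mol/L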